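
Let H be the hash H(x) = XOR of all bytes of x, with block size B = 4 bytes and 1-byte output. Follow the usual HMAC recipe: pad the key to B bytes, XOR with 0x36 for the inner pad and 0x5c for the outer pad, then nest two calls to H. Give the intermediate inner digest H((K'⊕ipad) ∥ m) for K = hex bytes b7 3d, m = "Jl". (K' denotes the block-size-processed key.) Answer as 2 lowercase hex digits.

Key hex bytes b7 3d is 2 bytes ≤ B = 4; zero-pad to 4 bytes: K' = b7 3d 00 00.
K' ⊕ ipad = 81 0b 36 36.
Inner input = 81 0b 36 36 ∥ 4a 6c.
Inner hash: XOR 81⊕0b⊕36⊕36⊕4a⊕6c = ac.

ac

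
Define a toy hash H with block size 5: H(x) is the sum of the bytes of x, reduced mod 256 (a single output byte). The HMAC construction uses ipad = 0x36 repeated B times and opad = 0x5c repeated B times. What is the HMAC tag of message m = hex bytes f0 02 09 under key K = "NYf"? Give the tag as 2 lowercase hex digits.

Key "NYf" = 4e 59 66 is 3 bytes ≤ B = 5; zero-pad to 5 bytes: K' = 4e 59 66 00 00.
K' ⊕ ipad = 78 6f 50 36 36.  K' ⊕ opad = 12 05 3a 5c 5c.
Inner input = (K'⊕ipad) ∥ m = 78 6f 50 36 36 ∥ f0 02 09.
Inner hash: sum = 120+111+80+54+54+240+2+9 = 670; mod 256 = 158 → 9e.
Outer input = (K'⊕opad) ∥ inner = 12 05 3a 5c 5c ∥ 9e.
Outer hash (tag): sum = 18+5+58+92+92+158 = 423; mod 256 = 167 → a7.

a7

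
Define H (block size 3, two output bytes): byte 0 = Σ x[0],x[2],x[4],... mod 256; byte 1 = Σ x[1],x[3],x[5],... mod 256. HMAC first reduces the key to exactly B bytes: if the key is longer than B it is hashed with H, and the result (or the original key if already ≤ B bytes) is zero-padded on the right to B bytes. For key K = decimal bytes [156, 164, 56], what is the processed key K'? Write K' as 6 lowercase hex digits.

Key decimal bytes [156, 164, 56] = 9c a4 38 is exactly B = 3 bytes: K' = 9c a4 38.

9ca438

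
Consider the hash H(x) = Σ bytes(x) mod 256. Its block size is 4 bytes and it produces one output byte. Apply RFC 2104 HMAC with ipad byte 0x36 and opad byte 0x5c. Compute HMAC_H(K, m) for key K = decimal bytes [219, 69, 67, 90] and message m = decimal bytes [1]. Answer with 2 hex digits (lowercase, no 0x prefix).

07

Key decimal bytes [219, 69, 67, 90] = db 45 43 5a is exactly B = 4 bytes: K' = db 45 43 5a.
K' ⊕ ipad = ed 73 75 6c.  K' ⊕ opad = 87 19 1f 06.
Inner input = (K'⊕ipad) ∥ m = ed 73 75 6c ∥ 01.
Inner hash: sum = 237+115+117+108+1 = 578; mod 256 = 66 → 42.
Outer input = (K'⊕opad) ∥ inner = 87 19 1f 06 ∥ 42.
Outer hash (tag): sum = 135+25+31+6+66 = 263; mod 256 = 7 → 07.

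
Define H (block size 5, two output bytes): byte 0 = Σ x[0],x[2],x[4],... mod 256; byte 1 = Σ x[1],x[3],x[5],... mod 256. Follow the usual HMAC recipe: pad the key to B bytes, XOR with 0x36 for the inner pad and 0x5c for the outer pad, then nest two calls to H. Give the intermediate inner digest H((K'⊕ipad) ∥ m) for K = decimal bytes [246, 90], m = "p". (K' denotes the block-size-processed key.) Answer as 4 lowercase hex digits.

2c12

Key decimal bytes [246, 90] = f6 5a is 2 bytes ≤ B = 5; zero-pad to 5 bytes: K' = f6 5a 00 00 00.
K' ⊕ ipad = c0 6c 36 36 36.
Inner input = c0 6c 36 36 36 ∥ 70.
Inner hash: even-index sum = 300 mod 256 = 44; odd-index sum = 274 mod 256 = 18 → 2c 12.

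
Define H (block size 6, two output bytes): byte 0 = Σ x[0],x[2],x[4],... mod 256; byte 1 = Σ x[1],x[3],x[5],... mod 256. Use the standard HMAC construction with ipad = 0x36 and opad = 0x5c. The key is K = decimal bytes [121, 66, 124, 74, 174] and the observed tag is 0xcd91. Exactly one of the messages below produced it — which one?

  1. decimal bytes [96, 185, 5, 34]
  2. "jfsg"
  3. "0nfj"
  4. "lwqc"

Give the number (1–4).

Key decimal bytes [121, 66, 124, 74, 174] = 79 42 7c 4a ae is 5 bytes ≤ B = 6; zero-pad to 6 bytes: K' = 79 42 7c 4a ae 00.
K' ⊕ ipad = 4f 74 4a 7c 98 36; K' ⊕ opad = 25 1e 20 16 f2 5c.
m1: inner = H(4f 74 4a 7c 98 36 60 b9 05 22) = 96 01; tag = H(25 1e 20 16 f2 5c 96 01) = cd91 ← matches
m2: inner = H(4f 74 4a 7c 98 36 6a 66 73 67) = 0e f3; tag = H(25 1e 20 16 f2 5c 0e f3) = 4583
m3: inner = H(4f 74 4a 7c 98 36 30 6e 66 6a) = c7 fe; tag = H(25 1e 20 16 f2 5c c7 fe) = fe8e
m4: inner = H(4f 74 4a 7c 98 36 6c 77 71 63) = 0e 00; tag = H(25 1e 20 16 f2 5c 0e 00) = 4590

1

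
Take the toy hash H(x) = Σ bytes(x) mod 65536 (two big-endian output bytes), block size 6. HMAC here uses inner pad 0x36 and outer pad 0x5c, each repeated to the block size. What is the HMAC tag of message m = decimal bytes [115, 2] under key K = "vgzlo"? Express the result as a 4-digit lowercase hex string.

Key "vgzlo" = 76 67 7a 6c 6f is 5 bytes ≤ B = 6; zero-pad to 6 bytes: K' = 76 67 7a 6c 6f 00.
K' ⊕ ipad = 40 51 4c 5a 59 36.  K' ⊕ opad = 2a 3b 26 30 33 5c.
Inner input = (K'⊕ipad) ∥ m = 40 51 4c 5a 59 36 ∥ 73 02.
Inner hash: sum = 64+81+76+90+89+54+115+2 = 571 → 02 3b.
Outer input = (K'⊕opad) ∥ inner = 2a 3b 26 30 33 5c ∥ 02 3b.
Outer hash (tag): sum = 42+59+38+48+51+92+2+59 = 391 → 01 87.

0187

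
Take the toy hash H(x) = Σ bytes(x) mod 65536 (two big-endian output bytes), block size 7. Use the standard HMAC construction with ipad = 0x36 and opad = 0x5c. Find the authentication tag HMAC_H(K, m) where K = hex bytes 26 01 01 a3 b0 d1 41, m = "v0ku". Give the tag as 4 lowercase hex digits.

044a

Key hex bytes 26 01 01 a3 b0 d1 41 is exactly B = 7 bytes: K' = 26 01 01 a3 b0 d1 41.
K' ⊕ ipad = 10 37 37 95 86 e7 77.  K' ⊕ opad = 7a 5d 5d ff ec 8d 1d.
Inner input = (K'⊕ipad) ∥ m = 10 37 37 95 86 e7 77 ∥ 76 30 6b 75.
Inner hash: sum = 16+55+55+149+134+231+119+118+48+107+117 = 1149 → 04 7d.
Outer input = (K'⊕opad) ∥ inner = 7a 5d 5d ff ec 8d 1d ∥ 04 7d.
Outer hash (tag): sum = 122+93+93+255+236+141+29+4+125 = 1098 → 04 4a.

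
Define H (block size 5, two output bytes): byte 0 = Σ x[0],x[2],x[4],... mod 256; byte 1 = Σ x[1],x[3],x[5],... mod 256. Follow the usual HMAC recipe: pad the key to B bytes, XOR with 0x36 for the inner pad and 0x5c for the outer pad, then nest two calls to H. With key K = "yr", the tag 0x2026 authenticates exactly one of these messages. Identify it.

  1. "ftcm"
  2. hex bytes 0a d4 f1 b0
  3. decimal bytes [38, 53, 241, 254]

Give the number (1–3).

1

Key "yr" = 79 72 is 2 bytes ≤ B = 5; zero-pad to 5 bytes: K' = 79 72 00 00 00.
K' ⊕ ipad = 4f 44 36 36 36; K' ⊕ opad = 25 2e 5c 5c 5c.
m1: inner = H(4f 44 36 36 36 66 74 63 6d) = 9c 43; tag = H(25 2e 5c 5c 5c 9c 43) = 2026 ← matches
m2: inner = H(4f 44 36 36 36 0a d4 f1 b0) = 3f 75; tag = H(25 2e 5c 5c 5c 3f 75) = 52c9
m3: inner = H(4f 44 36 36 36 26 35 f1 fe) = ee 91; tag = H(25 2e 5c 5c 5c ee 91) = 6e78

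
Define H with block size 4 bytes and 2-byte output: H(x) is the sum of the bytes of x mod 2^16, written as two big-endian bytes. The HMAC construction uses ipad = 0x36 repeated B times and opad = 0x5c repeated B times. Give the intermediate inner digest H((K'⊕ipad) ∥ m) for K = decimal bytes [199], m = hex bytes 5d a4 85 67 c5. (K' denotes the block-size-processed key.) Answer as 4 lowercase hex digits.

0445

Key decimal bytes [199] = c7 is 1 byte ≤ B = 4; zero-pad to 4 bytes: K' = c7 00 00 00.
K' ⊕ ipad = f1 36 36 36.
Inner input = f1 36 36 36 ∥ 5d a4 85 67 c5.
Inner hash: sum = 241+54+54+54+93+164+133+103+197 = 1093 → 04 45.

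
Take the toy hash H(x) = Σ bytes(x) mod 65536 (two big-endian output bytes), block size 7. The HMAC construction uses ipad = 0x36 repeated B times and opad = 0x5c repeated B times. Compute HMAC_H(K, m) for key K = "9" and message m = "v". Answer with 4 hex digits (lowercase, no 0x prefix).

0357

Key "9" = 39 is 1 byte ≤ B = 7; zero-pad to 7 bytes: K' = 39 00 00 00 00 00 00.
K' ⊕ ipad = 0f 36 36 36 36 36 36.  K' ⊕ opad = 65 5c 5c 5c 5c 5c 5c.
Inner input = (K'⊕ipad) ∥ m = 0f 36 36 36 36 36 36 ∥ 76.
Inner hash: sum = 15+54+54+54+54+54+54+118 = 457 → 01 c9.
Outer input = (K'⊕opad) ∥ inner = 65 5c 5c 5c 5c 5c 5c ∥ 01 c9.
Outer hash (tag): sum = 101+92+92+92+92+92+92+1+201 = 855 → 03 57.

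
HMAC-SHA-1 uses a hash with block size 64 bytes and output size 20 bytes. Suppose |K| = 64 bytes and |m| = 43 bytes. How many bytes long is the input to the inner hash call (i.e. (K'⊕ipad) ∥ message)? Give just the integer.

107

Key is 64 ≤ 64 bytes, zero-padded: |K'| = 64.
Inner input = (K'⊕ipad) ∥ m → 64 + 43 = 107 bytes.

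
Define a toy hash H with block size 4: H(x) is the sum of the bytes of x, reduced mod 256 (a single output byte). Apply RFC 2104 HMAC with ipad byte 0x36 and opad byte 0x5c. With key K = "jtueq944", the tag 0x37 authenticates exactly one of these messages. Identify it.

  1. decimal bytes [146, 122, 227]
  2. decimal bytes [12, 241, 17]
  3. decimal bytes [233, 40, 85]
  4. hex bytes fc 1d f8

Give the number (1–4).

Key "jtueq944" = 6a 74 75 65 71 39 34 34 is 8 bytes > B = 4, so hash it first: H(key) = ca, then zero-pad to 4 bytes: K' = ca 00 00 00.
K' ⊕ ipad = fc 36 36 36; K' ⊕ opad = 96 5c 5c 5c.
m1: inner = H(fc 36 36 36 92 7a e3) = 8d; tag = H(96 5c 5c 5c 8d) = 37 ← matches
m2: inner = H(fc 36 36 36 0c f1 11) = ac; tag = H(96 5c 5c 5c ac) = 56
m3: inner = H(fc 36 36 36 e9 28 55) = 04; tag = H(96 5c 5c 5c 04) = ae
m4: inner = H(fc 36 36 36 fc 1d f8) = af; tag = H(96 5c 5c 5c af) = 59

1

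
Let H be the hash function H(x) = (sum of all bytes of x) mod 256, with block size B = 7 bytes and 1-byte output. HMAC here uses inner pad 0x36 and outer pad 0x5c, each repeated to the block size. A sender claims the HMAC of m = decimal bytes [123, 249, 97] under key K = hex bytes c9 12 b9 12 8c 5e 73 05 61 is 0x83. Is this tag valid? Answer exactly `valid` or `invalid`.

invalid

Key hex bytes c9 12 b9 12 8c 5e 73 05 61 is 9 bytes > B = 7, so hash it first: H(key) = 69, then zero-pad to 7 bytes: K' = 69 00 00 00 00 00 00.
K' ⊕ ipad = 5f 36 36 36 36 36 36; K' ⊕ opad = 35 5c 5c 5c 5c 5c 5c.
Inner hash: sum = 95+54+54+54+54+54+54+123+249+97 = 888; mod 256 = 120 → 78.
Outer hash (recomputed tag): sum = 53+92+92+92+92+92+92+120 = 725; mod 256 = 213 → d5.
Recomputed tag = d5; claimed = 83 → mismatch.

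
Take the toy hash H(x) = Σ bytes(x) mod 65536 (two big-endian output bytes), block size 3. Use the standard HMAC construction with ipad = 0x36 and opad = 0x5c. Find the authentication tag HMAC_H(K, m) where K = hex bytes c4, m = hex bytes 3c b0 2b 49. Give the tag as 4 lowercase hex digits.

Key hex bytes c4 is 1 byte ≤ B = 3; zero-pad to 3 bytes: K' = c4 00 00.
K' ⊕ ipad = f2 36 36.  K' ⊕ opad = 98 5c 5c.
Inner input = (K'⊕ipad) ∥ m = f2 36 36 ∥ 3c b0 2b 49.
Inner hash: sum = 242+54+54+60+176+43+73 = 702 → 02 be.
Outer input = (K'⊕opad) ∥ inner = 98 5c 5c ∥ 02 be.
Outer hash (tag): sum = 152+92+92+2+190 = 528 → 02 10.

0210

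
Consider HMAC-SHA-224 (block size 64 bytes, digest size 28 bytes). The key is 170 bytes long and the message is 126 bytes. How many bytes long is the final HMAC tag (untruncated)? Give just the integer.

The tag is one SHA-224 digest: 28 bytes.

28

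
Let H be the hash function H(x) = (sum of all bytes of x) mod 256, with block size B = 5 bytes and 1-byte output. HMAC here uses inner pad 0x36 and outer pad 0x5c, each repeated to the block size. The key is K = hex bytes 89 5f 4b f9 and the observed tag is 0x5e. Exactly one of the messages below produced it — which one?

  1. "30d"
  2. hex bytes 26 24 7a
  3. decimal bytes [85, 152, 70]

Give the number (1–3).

2

Key hex bytes 89 5f 4b f9 is 4 bytes ≤ B = 5; zero-pad to 5 bytes: K' = 89 5f 4b f9 00.
K' ⊕ ipad = bf 69 7d cf 36; K' ⊕ opad = d5 03 17 a5 5c.
m1: inner = H(bf 69 7d cf 36 33 30 64) = 71; tag = H(d5 03 17 a5 5c 71) = 61
m2: inner = H(bf 69 7d cf 36 26 24 7a) = 6e; tag = H(d5 03 17 a5 5c 6e) = 5e ← matches
m3: inner = H(bf 69 7d cf 36 55 98 46) = dd; tag = H(d5 03 17 a5 5c dd) = cd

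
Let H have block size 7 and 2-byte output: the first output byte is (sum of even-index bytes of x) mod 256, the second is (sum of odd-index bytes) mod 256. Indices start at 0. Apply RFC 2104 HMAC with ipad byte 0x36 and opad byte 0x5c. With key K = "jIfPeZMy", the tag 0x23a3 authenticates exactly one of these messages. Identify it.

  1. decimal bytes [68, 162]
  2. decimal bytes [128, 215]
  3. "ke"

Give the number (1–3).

Key "jIfPeZMy" = 6a 49 66 50 65 5a 4d 79 is 8 bytes > B = 7, so hash it first: H(key) = 82 6c, then zero-pad to 7 bytes: K' = 82 6c 00 00 00 00 00.
K' ⊕ ipad = b4 5a 36 36 36 36 36; K' ⊕ opad = de 30 5c 5c 5c 5c 5c.
m1: inner = H(b4 5a 36 36 36 36 36 44 a2) = f8 0a; tag = H(de 30 5c 5c 5c 5c 5c f8 0a) = fce0
m2: inner = H(b4 5a 36 36 36 36 36 80 d7) = 2d 46; tag = H(de 30 5c 5c 5c 5c 5c 2d 46) = 3815
m3: inner = H(b4 5a 36 36 36 36 36 6b 65) = bb 31; tag = H(de 30 5c 5c 5c 5c 5c bb 31) = 23a3 ← matches

3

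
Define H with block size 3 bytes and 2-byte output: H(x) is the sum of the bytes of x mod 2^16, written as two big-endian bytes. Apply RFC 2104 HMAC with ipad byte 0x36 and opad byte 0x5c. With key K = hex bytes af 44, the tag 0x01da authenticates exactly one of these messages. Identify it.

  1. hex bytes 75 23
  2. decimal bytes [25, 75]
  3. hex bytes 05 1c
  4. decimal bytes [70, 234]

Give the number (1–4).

Key hex bytes af 44 is 2 bytes ≤ B = 3; zero-pad to 3 bytes: K' = af 44 00.
K' ⊕ ipad = 99 72 36; K' ⊕ opad = f3 18 5c.
m1: inner = H(99 72 36 75 23) = 01 d9; tag = H(f3 18 5c 01 d9) = 0241
m2: inner = H(99 72 36 19 4b) = 01 a5; tag = H(f3 18 5c 01 a5) = 020d
m3: inner = H(99 72 36 05 1c) = 01 62; tag = H(f3 18 5c 01 62) = 01ca
m4: inner = H(99 72 36 46 ea) = 02 71; tag = H(f3 18 5c 02 71) = 01da ← matches

4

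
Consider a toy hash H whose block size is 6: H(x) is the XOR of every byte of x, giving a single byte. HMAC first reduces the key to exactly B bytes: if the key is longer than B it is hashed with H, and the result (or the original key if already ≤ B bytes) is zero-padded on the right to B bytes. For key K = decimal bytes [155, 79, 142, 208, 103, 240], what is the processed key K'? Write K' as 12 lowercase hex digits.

9b4f8ed067f0

Key decimal bytes [155, 79, 142, 208, 103, 240] = 9b 4f 8e d0 67 f0 is exactly B = 6 bytes: K' = 9b 4f 8e d0 67 f0.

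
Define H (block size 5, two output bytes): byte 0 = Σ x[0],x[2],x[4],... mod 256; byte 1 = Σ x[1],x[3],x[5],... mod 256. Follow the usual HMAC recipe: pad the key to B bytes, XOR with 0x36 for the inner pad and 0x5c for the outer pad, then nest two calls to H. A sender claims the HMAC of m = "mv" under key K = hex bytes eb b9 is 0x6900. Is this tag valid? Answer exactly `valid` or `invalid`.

invalid

Key hex bytes eb b9 is 2 bytes ≤ B = 5; zero-pad to 5 bytes: K' = eb b9 00 00 00.
K' ⊕ ipad = dd 8f 36 36 36; K' ⊕ opad = b7 e5 5c 5c 5c.
Inner hash: even-index sum = 447 mod 256 = 191; odd-index sum = 306 mod 256 = 50 → bf 32.
Outer hash (recomputed tag): even-index sum = 417 mod 256 = 161; odd-index sum = 512 mod 256 = 0 → a1 00.
Recomputed tag = a100; claimed = 6900 → mismatch.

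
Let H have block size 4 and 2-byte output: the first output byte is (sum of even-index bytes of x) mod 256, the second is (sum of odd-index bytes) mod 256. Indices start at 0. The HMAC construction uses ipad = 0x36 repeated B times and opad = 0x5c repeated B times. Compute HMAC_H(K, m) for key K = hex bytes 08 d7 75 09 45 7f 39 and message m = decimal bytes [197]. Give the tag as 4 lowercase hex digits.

Key hex bytes 08 d7 75 09 45 7f 39 is 7 bytes > B = 4, so hash it first: H(key) = fb 5f, then zero-pad to 4 bytes: K' = fb 5f 00 00.
K' ⊕ ipad = cd 69 36 36.  K' ⊕ opad = a7 03 5c 5c.
Inner input = (K'⊕ipad) ∥ m = cd 69 36 36 ∥ c5.
Inner hash: even-index sum = 456 mod 256 = 200; odd-index sum = 159 mod 256 = 159 → c8 9f.
Outer input = (K'⊕opad) ∥ inner = a7 03 5c 5c ∥ c8 9f.
Outer hash (tag): even-index sum = 459 mod 256 = 203; odd-index sum = 254 mod 256 = 254 → cb fe.

cbfe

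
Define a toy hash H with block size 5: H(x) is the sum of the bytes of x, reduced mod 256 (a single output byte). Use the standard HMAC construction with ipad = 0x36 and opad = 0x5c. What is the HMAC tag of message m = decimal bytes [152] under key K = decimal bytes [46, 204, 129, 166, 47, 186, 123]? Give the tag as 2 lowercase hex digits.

6c

Key decimal bytes [46, 204, 129, 166, 47, 186, 123] = 2e cc 81 a6 2f ba 7b is 7 bytes > B = 5, so hash it first: H(key) = 85, then zero-pad to 5 bytes: K' = 85 00 00 00 00.
K' ⊕ ipad = b3 36 36 36 36.  K' ⊕ opad = d9 5c 5c 5c 5c.
Inner input = (K'⊕ipad) ∥ m = b3 36 36 36 36 ∥ 98.
Inner hash: sum = 179+54+54+54+54+152 = 547; mod 256 = 35 → 23.
Outer input = (K'⊕opad) ∥ inner = d9 5c 5c 5c 5c ∥ 23.
Outer hash (tag): sum = 217+92+92+92+92+35 = 620; mod 256 = 108 → 6c.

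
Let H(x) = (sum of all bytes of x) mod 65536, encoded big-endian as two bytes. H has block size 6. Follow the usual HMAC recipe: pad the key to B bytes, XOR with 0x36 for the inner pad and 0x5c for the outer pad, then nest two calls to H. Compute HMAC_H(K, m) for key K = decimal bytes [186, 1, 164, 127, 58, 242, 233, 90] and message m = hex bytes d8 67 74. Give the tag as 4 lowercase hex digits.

0214

Key decimal bytes [186, 1, 164, 127, 58, 242, 233, 90] = ba 01 a4 7f 3a f2 e9 5a is 8 bytes > B = 6, so hash it first: H(key) = 04 4d, then zero-pad to 6 bytes: K' = 04 4d 00 00 00 00.
K' ⊕ ipad = 32 7b 36 36 36 36.  K' ⊕ opad = 58 11 5c 5c 5c 5c.
Inner input = (K'⊕ipad) ∥ m = 32 7b 36 36 36 36 ∥ d8 67 74.
Inner hash: sum = 50+123+54+54+54+54+216+103+116 = 824 → 03 38.
Outer input = (K'⊕opad) ∥ inner = 58 11 5c 5c 5c 5c ∥ 03 38.
Outer hash (tag): sum = 88+17+92+92+92+92+3+56 = 532 → 02 14.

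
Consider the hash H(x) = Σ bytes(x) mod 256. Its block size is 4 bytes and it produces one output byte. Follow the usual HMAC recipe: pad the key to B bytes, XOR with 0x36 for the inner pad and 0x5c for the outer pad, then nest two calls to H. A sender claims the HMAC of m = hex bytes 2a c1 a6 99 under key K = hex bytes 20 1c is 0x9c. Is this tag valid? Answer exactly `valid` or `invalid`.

Key hex bytes 20 1c is 2 bytes ≤ B = 4; zero-pad to 4 bytes: K' = 20 1c 00 00.
K' ⊕ ipad = 16 2a 36 36; K' ⊕ opad = 7c 40 5c 5c.
Inner hash: sum = 22+42+54+54+42+193+166+153 = 726; mod 256 = 214 → d6.
Outer hash (recomputed tag): sum = 124+64+92+92+214 = 586; mod 256 = 74 → 4a.
Recomputed tag = 4a; claimed = 9c → mismatch.

invalid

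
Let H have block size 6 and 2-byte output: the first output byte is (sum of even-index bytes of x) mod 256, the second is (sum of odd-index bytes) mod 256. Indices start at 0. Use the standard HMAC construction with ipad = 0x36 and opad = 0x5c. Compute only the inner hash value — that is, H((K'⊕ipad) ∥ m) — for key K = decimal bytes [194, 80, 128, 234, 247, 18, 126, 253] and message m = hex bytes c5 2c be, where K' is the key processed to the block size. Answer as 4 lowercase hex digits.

Key decimal bytes [194, 80, 128, 234, 247, 18, 126, 253] = c2 50 80 ea f7 12 7e fd is 8 bytes > B = 6, so hash it first: H(key) = b7 49, then zero-pad to 6 bytes: K' = b7 49 00 00 00 00.
K' ⊕ ipad = 81 7f 36 36 36 36.
Inner input = 81 7f 36 36 36 36 ∥ c5 2c be.
Inner hash: even-index sum = 624 mod 256 = 112; odd-index sum = 279 mod 256 = 23 → 70 17.

7017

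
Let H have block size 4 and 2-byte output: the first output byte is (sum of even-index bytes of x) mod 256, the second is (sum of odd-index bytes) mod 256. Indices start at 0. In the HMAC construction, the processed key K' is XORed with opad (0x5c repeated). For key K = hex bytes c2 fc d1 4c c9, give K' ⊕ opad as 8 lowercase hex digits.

Key hex bytes c2 fc d1 4c c9 is 5 bytes > B = 4, so hash it first: H(key) = 5c 48, then zero-pad to 4 bytes: K' = 5c 48 00 00.
XOR each byte with 0x5c: 5c⊕5c=00, 48⊕5c=14, 00⊕5c=5c, 00⊕5c=5c.

00145c5c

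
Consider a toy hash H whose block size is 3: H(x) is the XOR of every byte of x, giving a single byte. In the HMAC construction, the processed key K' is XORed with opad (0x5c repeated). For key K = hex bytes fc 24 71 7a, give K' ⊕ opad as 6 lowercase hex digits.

8f5c5c

Key hex bytes fc 24 71 7a is 4 bytes > B = 3, so hash it first: H(key) = d3, then zero-pad to 3 bytes: K' = d3 00 00.
XOR each byte with 0x5c: d3⊕5c=8f, 00⊕5c=5c, 00⊕5c=5c.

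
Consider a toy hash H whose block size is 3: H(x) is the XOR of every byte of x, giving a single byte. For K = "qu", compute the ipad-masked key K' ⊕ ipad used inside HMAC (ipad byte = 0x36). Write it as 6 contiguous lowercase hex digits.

474336

Key "qu" = 71 75 is 2 bytes ≤ B = 3; zero-pad to 3 bytes: K' = 71 75 00.
XOR each byte with 0x36: 71⊕36=47, 75⊕36=43, 00⊕36=36.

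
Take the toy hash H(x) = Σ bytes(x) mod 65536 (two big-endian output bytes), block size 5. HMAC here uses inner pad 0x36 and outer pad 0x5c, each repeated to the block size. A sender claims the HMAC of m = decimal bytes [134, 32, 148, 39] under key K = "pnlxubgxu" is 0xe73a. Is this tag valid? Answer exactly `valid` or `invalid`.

Key "pnlxubgxu" = 70 6e 6c 78 75 62 67 78 75 is 9 bytes > B = 5, so hash it first: H(key) = 03 ed, then zero-pad to 5 bytes: K' = 03 ed 00 00 00.
K' ⊕ ipad = 35 db 36 36 36; K' ⊕ opad = 5f b1 5c 5c 5c.
Inner hash: sum = 53+219+54+54+54+134+32+148+39 = 787 → 03 13.
Outer hash (recomputed tag): sum = 95+177+92+92+92+3+19 = 570 → 02 3a.
Recomputed tag = 023a; claimed = e73a → mismatch.

invalid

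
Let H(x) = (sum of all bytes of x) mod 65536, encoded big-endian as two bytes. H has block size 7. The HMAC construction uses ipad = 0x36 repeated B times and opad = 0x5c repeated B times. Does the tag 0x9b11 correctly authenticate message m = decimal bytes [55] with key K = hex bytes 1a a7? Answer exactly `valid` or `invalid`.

invalid

Key hex bytes 1a a7 is 2 bytes ≤ B = 7; zero-pad to 7 bytes: K' = 1a a7 00 00 00 00 00.
K' ⊕ ipad = 2c 91 36 36 36 36 36; K' ⊕ opad = 46 fb 5c 5c 5c 5c 5c.
Inner hash: sum = 44+145+54+54+54+54+54+55 = 514 → 02 02.
Outer hash (recomputed tag): sum = 70+251+92+92+92+92+92+2+2 = 785 → 03 11.
Recomputed tag = 0311; claimed = 9b11 → mismatch.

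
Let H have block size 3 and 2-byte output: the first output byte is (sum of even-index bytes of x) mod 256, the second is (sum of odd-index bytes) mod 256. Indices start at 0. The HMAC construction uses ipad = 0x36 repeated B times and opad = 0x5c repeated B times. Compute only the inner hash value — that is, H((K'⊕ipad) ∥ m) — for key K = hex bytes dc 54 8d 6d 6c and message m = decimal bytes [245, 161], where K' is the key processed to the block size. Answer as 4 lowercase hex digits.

Key hex bytes dc 54 8d 6d 6c is 5 bytes > B = 3, so hash it first: H(key) = d5 c1, then zero-pad to 3 bytes: K' = d5 c1 00.
K' ⊕ ipad = e3 f7 36.
Inner input = e3 f7 36 ∥ f5 a1.
Inner hash: even-index sum = 442 mod 256 = 186; odd-index sum = 492 mod 256 = 236 → ba ec.

baec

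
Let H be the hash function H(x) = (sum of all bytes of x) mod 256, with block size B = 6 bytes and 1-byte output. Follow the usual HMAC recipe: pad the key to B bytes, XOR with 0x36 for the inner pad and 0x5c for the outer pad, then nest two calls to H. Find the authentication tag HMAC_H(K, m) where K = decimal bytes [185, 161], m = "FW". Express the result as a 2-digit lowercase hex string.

Key decimal bytes [185, 161] = b9 a1 is 2 bytes ≤ B = 6; zero-pad to 6 bytes: K' = b9 a1 00 00 00 00.
K' ⊕ ipad = 8f 97 36 36 36 36.  K' ⊕ opad = e5 fd 5c 5c 5c 5c.
Inner input = (K'⊕ipad) ∥ m = 8f 97 36 36 36 36 ∥ 46 57.
Inner hash: sum = 143+151+54+54+54+54+70+87 = 667; mod 256 = 155 → 9b.
Outer input = (K'⊕opad) ∥ inner = e5 fd 5c 5c 5c 5c ∥ 9b.
Outer hash (tag): sum = 229+253+92+92+92+92+155 = 1005; mod 256 = 237 → ed.

ed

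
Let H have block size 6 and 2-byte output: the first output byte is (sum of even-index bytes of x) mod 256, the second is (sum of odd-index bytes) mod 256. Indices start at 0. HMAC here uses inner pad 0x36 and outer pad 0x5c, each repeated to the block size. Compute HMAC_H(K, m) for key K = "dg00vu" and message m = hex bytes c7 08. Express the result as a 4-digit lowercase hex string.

2d72

Key "dg00vu" = 64 67 30 30 76 75 is exactly B = 6 bytes: K' = 64 67 30 30 76 75.
K' ⊕ ipad = 52 51 06 06 40 43.  K' ⊕ opad = 38 3b 6c 6c 2a 29.
Inner input = (K'⊕ipad) ∥ m = 52 51 06 06 40 43 ∥ c7 08.
Inner hash: even-index sum = 351 mod 256 = 95; odd-index sum = 162 mod 256 = 162 → 5f a2.
Outer input = (K'⊕opad) ∥ inner = 38 3b 6c 6c 2a 29 ∥ 5f a2.
Outer hash (tag): even-index sum = 301 mod 256 = 45; odd-index sum = 370 mod 256 = 114 → 2d 72.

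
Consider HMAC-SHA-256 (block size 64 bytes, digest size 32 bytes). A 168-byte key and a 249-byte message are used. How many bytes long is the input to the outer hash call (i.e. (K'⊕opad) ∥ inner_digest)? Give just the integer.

Key is 168 > 64 bytes, so it is hashed to 32 bytes then zero-padded to 64: |K'| = 64.
Outer input = (K'⊕opad) ∥ H(inner) → 64 + 32 = 96 bytes.

96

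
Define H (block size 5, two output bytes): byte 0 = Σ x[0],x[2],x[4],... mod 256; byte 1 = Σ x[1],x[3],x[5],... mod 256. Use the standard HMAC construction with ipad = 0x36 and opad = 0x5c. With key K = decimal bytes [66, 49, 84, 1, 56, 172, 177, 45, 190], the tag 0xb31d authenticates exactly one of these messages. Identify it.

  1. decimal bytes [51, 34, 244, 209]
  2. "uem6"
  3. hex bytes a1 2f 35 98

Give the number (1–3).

Key decimal bytes [66, 49, 84, 1, 56, 172, 177, 45, 190] = 42 31 54 01 38 ac b1 2d be is 9 bytes > B = 5, so hash it first: H(key) = 3d 0b, then zero-pad to 5 bytes: K' = 3d 0b 00 00 00.
K' ⊕ ipad = 0b 3d 36 36 36; K' ⊕ opad = 61 57 5c 5c 5c.
m1: inner = H(0b 3d 36 36 36 33 22 f4 d1) = 6a 9a; tag = H(61 57 5c 5c 5c 6a 9a) = b31d ← matches
m2: inner = H(0b 3d 36 36 36 75 65 6d 36) = 12 55; tag = H(61 57 5c 5c 5c 12 55) = 6ec5
m3: inner = H(0b 3d 36 36 36 a1 2f 35 98) = 3e 49; tag = H(61 57 5c 5c 5c 3e 49) = 62f1

1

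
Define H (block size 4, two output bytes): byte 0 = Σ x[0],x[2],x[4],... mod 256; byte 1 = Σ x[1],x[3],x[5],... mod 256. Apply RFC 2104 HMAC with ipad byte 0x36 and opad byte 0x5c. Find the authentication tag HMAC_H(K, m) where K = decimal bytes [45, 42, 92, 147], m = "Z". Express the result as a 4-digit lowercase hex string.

5006

Key decimal bytes [45, 42, 92, 147] = 2d 2a 5c 93 is exactly B = 4 bytes: K' = 2d 2a 5c 93.
K' ⊕ ipad = 1b 1c 6a a5.  K' ⊕ opad = 71 76 00 cf.
Inner input = (K'⊕ipad) ∥ m = 1b 1c 6a a5 ∥ 5a.
Inner hash: even-index sum = 223 mod 256 = 223; odd-index sum = 193 mod 256 = 193 → df c1.
Outer input = (K'⊕opad) ∥ inner = 71 76 00 cf ∥ df c1.
Outer hash (tag): even-index sum = 336 mod 256 = 80; odd-index sum = 518 mod 256 = 6 → 50 06.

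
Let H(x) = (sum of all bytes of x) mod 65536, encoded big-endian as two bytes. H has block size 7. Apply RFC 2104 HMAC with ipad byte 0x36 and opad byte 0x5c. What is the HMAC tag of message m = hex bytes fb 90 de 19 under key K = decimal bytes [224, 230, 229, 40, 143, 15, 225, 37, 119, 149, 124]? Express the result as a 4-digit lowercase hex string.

Key decimal bytes [224, 230, 229, 40, 143, 15, 225, 37, 119, 149, 124] = e0 e6 e5 28 8f 0f e1 25 77 95 7c is 11 bytes > B = 7, so hash it first: H(key) = 05 ff, then zero-pad to 7 bytes: K' = 05 ff 00 00 00 00 00.
K' ⊕ ipad = 33 c9 36 36 36 36 36.  K' ⊕ opad = 59 a3 5c 5c 5c 5c 5c.
Inner input = (K'⊕ipad) ∥ m = 33 c9 36 36 36 36 36 ∥ fb 90 de 19.
Inner hash: sum = 51+201+54+54+54+54+54+251+144+222+25 = 1164 → 04 8c.
Outer input = (K'⊕opad) ∥ inner = 59 a3 5c 5c 5c 5c 5c ∥ 04 8c.
Outer hash (tag): sum = 89+163+92+92+92+92+92+4+140 = 856 → 03 58.

0358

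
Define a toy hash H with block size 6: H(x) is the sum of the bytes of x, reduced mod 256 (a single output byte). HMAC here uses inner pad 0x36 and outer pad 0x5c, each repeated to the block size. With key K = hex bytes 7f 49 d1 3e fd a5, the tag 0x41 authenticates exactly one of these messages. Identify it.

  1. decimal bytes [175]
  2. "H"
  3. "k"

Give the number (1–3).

Key hex bytes 7f 49 d1 3e fd a5 is exactly B = 6 bytes: K' = 7f 49 d1 3e fd a5.
K' ⊕ ipad = 49 7f e7 08 cb 93; K' ⊕ opad = 23 15 8d 62 a1 f9.
m1: inner = H(49 7f e7 08 cb 93 af) = c4; tag = H(23 15 8d 62 a1 f9 c4) = 85
m2: inner = H(49 7f e7 08 cb 93 48) = 5d; tag = H(23 15 8d 62 a1 f9 5d) = 1e
m3: inner = H(49 7f e7 08 cb 93 6b) = 80; tag = H(23 15 8d 62 a1 f9 80) = 41 ← matches

3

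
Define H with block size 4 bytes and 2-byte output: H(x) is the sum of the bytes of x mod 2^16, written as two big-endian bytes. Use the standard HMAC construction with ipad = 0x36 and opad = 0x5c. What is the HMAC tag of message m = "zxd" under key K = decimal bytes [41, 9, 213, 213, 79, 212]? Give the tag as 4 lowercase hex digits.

027a

Key decimal bytes [41, 9, 213, 213, 79, 212] = 29 09 d5 d5 4f d4 is 6 bytes > B = 4, so hash it first: H(key) = 02 ff, then zero-pad to 4 bytes: K' = 02 ff 00 00.
K' ⊕ ipad = 34 c9 36 36.  K' ⊕ opad = 5e a3 5c 5c.
Inner input = (K'⊕ipad) ∥ m = 34 c9 36 36 ∥ 7a 78 64.
Inner hash: sum = 52+201+54+54+122+120+100 = 703 → 02 bf.
Outer input = (K'⊕opad) ∥ inner = 5e a3 5c 5c ∥ 02 bf.
Outer hash (tag): sum = 94+163+92+92+2+191 = 634 → 02 7a.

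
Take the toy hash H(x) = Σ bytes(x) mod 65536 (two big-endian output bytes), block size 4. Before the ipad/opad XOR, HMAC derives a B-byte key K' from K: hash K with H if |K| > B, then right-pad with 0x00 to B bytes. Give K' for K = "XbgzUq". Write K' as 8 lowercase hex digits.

02610000

|K| = 6 > B = 4, so first hash the key.
H(K): sum = 88+98+103+122+85+113 = 609 → 02 61.
Zero-pad H(K) = 02 61 to 4 bytes: K' = 02 61 00 00.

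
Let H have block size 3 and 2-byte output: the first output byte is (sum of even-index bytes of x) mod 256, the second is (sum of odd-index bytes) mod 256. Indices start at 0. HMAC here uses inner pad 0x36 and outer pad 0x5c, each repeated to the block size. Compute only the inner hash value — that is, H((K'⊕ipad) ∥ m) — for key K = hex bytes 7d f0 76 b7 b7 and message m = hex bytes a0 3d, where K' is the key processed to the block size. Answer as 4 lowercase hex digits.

Key hex bytes 7d f0 76 b7 b7 is 5 bytes > B = 3, so hash it first: H(key) = aa a7, then zero-pad to 3 bytes: K' = aa a7 00.
K' ⊕ ipad = 9c 91 36.
Inner input = 9c 91 36 ∥ a0 3d.
Inner hash: even-index sum = 271 mod 256 = 15; odd-index sum = 305 mod 256 = 49 → 0f 31.

0f31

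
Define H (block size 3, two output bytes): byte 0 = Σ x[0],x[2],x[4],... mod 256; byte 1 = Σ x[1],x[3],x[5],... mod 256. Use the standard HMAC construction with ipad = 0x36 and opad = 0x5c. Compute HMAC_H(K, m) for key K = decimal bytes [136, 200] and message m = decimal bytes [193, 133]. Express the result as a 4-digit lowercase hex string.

ef0d

Key decimal bytes [136, 200] = 88 c8 is 2 bytes ≤ B = 3; zero-pad to 3 bytes: K' = 88 c8 00.
K' ⊕ ipad = be fe 36.  K' ⊕ opad = d4 94 5c.
Inner input = (K'⊕ipad) ∥ m = be fe 36 ∥ c1 85.
Inner hash: even-index sum = 377 mod 256 = 121; odd-index sum = 447 mod 256 = 191 → 79 bf.
Outer input = (K'⊕opad) ∥ inner = d4 94 5c ∥ 79 bf.
Outer hash (tag): even-index sum = 495 mod 256 = 239; odd-index sum = 269 mod 256 = 13 → ef 0d.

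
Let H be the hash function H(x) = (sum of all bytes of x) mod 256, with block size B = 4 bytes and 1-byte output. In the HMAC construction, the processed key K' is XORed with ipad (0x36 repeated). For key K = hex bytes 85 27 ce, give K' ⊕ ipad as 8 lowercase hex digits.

b311f836

Key hex bytes 85 27 ce is 3 bytes ≤ B = 4; zero-pad to 4 bytes: K' = 85 27 ce 00.
XOR each byte with 0x36: 85⊕36=b3, 27⊕36=11, ce⊕36=f8, 00⊕36=36.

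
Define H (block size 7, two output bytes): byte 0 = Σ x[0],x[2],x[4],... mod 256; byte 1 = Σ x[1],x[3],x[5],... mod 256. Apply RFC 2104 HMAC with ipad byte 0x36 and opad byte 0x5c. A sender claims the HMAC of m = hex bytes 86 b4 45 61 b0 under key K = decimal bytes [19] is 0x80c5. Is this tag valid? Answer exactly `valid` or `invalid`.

invalid

Key decimal bytes [19] = 13 is 1 byte ≤ B = 7; zero-pad to 7 bytes: K' = 13 00 00 00 00 00 00.
K' ⊕ ipad = 25 36 36 36 36 36 36; K' ⊕ opad = 4f 5c 5c 5c 5c 5c 5c.
Inner hash: even-index sum = 476 mod 256 = 220; odd-index sum = 541 mod 256 = 29 → dc 1d.
Outer hash (recomputed tag): even-index sum = 384 mod 256 = 128; odd-index sum = 496 mod 256 = 240 → 80 f0.
Recomputed tag = 80f0; claimed = 80c5 → mismatch.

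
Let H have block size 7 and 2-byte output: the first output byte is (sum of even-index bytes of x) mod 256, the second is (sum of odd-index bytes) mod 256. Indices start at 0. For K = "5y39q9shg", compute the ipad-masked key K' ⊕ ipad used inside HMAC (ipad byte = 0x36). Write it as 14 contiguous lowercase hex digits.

85653636363636

Key "5y39q9shg" = 35 79 33 39 71 39 73 68 67 is 9 bytes > B = 7, so hash it first: H(key) = b3 53, then zero-pad to 7 bytes: K' = b3 53 00 00 00 00 00.
XOR each byte with 0x36: b3⊕36=85, 53⊕36=65, 00⊕36=36, 00⊕36=36, 00⊕36=36, 00⊕36=36, 00⊕36=36.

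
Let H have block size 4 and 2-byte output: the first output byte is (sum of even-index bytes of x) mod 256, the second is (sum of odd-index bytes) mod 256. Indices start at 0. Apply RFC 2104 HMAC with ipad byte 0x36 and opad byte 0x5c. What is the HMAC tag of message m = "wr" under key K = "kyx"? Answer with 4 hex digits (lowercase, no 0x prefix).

7d78

Key "kyx" = 6b 79 78 is 3 bytes ≤ B = 4; zero-pad to 4 bytes: K' = 6b 79 78 00.
K' ⊕ ipad = 5d 4f 4e 36.  K' ⊕ opad = 37 25 24 5c.
Inner input = (K'⊕ipad) ∥ m = 5d 4f 4e 36 ∥ 77 72.
Inner hash: even-index sum = 290 mod 256 = 34; odd-index sum = 247 mod 256 = 247 → 22 f7.
Outer input = (K'⊕opad) ∥ inner = 37 25 24 5c ∥ 22 f7.
Outer hash (tag): even-index sum = 125 mod 256 = 125; odd-index sum = 376 mod 256 = 120 → 7d 78.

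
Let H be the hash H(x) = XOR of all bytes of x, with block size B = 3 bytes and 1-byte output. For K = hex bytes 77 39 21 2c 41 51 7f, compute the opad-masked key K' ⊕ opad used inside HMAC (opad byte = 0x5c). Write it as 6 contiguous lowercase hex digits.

705c5c

Key hex bytes 77 39 21 2c 41 51 7f is 7 bytes > B = 3, so hash it first: H(key) = 2c, then zero-pad to 3 bytes: K' = 2c 00 00.
XOR each byte with 0x5c: 2c⊕5c=70, 00⊕5c=5c, 00⊕5c=5c.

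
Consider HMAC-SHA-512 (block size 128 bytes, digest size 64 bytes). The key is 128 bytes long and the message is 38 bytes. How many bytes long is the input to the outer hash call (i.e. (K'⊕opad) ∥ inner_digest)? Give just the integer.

Key is 128 ≤ 128 bytes, zero-padded: |K'| = 128.
Outer input = (K'⊕opad) ∥ H(inner) → 128 + 64 = 192 bytes.

192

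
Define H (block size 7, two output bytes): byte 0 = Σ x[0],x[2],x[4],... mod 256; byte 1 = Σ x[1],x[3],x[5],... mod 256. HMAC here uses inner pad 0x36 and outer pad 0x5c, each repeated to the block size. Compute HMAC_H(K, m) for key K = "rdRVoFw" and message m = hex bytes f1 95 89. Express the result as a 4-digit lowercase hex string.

Key "rdRVoFw" = 72 64 52 56 6f 46 77 is exactly B = 7 bytes: K' = 72 64 52 56 6f 46 77.
K' ⊕ ipad = 44 52 64 60 59 70 41.  K' ⊕ opad = 2e 38 0e 0a 33 1a 2b.
Inner input = (K'⊕ipad) ∥ m = 44 52 64 60 59 70 41 ∥ f1 95 89.
Inner hash: even-index sum = 471 mod 256 = 215; odd-index sum = 668 mod 256 = 156 → d7 9c.
Outer input = (K'⊕opad) ∥ inner = 2e 38 0e 0a 33 1a 2b ∥ d7 9c.
Outer hash (tag): even-index sum = 310 mod 256 = 54; odd-index sum = 307 mod 256 = 51 → 36 33.

3633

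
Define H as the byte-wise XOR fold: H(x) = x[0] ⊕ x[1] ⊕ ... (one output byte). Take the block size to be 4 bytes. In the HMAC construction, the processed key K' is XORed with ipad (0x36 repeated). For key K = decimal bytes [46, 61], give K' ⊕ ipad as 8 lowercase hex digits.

180b3636

Key decimal bytes [46, 61] = 2e 3d is 2 bytes ≤ B = 4; zero-pad to 4 bytes: K' = 2e 3d 00 00.
XOR each byte with 0x36: 2e⊕36=18, 3d⊕36=0b, 00⊕36=36, 00⊕36=36.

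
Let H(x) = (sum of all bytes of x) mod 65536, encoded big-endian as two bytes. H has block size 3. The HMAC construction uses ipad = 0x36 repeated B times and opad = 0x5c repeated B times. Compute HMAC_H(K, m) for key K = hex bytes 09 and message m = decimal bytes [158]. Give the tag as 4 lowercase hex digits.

Key hex bytes 09 is 1 byte ≤ B = 3; zero-pad to 3 bytes: K' = 09 00 00.
K' ⊕ ipad = 3f 36 36.  K' ⊕ opad = 55 5c 5c.
Inner input = (K'⊕ipad) ∥ m = 3f 36 36 ∥ 9e.
Inner hash: sum = 63+54+54+158 = 329 → 01 49.
Outer input = (K'⊕opad) ∥ inner = 55 5c 5c ∥ 01 49.
Outer hash (tag): sum = 85+92+92+1+73 = 343 → 01 57.

0157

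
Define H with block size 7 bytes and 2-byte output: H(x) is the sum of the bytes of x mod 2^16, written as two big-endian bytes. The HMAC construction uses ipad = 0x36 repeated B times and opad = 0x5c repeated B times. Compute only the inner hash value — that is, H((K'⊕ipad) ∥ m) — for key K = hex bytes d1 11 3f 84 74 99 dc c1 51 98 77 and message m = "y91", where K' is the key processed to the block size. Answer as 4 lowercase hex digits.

02bd

Key hex bytes d1 11 3f 84 74 99 dc c1 51 98 77 is 11 bytes > B = 7, so hash it first: H(key) = 05 af, then zero-pad to 7 bytes: K' = 05 af 00 00 00 00 00.
K' ⊕ ipad = 33 99 36 36 36 36 36.
Inner input = 33 99 36 36 36 36 36 ∥ 79 39 31.
Inner hash: sum = 51+153+54+54+54+54+54+121+57+49 = 701 → 02 bd.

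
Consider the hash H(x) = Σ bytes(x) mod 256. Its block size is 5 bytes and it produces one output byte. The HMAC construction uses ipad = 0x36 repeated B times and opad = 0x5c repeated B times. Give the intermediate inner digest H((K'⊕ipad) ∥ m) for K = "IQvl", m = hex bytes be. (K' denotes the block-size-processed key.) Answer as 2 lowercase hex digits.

Key "IQvl" = 49 51 76 6c is 4 bytes ≤ B = 5; zero-pad to 5 bytes: K' = 49 51 76 6c 00.
K' ⊕ ipad = 7f 67 40 5a 36.
Inner input = 7f 67 40 5a 36 ∥ be.
Inner hash: sum = 127+103+64+90+54+190 = 628; mod 256 = 116 → 74.

74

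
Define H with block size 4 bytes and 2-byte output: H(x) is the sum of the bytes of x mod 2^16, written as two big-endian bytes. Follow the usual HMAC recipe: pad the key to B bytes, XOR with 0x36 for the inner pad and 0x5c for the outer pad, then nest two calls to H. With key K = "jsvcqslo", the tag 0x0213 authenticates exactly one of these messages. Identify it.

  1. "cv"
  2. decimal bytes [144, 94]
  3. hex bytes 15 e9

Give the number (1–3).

2

Key "jsvcqslo" = 6a 73 76 63 71 73 6c 6f is 8 bytes > B = 4, so hash it first: H(key) = 03 75, then zero-pad to 4 bytes: K' = 03 75 00 00.
K' ⊕ ipad = 35 43 36 36; K' ⊕ opad = 5f 29 5c 5c.
m1: inner = H(35 43 36 36 63 76) = 01 bd; tag = H(5f 29 5c 5c 01 bd) = 01fe
m2: inner = H(35 43 36 36 90 5e) = 01 d2; tag = H(5f 29 5c 5c 01 d2) = 0213 ← matches
m3: inner = H(35 43 36 36 15 e9) = 01 e2; tag = H(5f 29 5c 5c 01 e2) = 0223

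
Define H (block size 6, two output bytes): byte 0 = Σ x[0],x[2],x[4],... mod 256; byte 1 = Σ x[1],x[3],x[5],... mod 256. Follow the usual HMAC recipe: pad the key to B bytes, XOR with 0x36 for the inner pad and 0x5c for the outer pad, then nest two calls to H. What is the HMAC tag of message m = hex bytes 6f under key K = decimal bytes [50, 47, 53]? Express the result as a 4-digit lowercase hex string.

dfb0

Key decimal bytes [50, 47, 53] = 32 2f 35 is 3 bytes ≤ B = 6; zero-pad to 6 bytes: K' = 32 2f 35 00 00 00.
K' ⊕ ipad = 04 19 03 36 36 36.  K' ⊕ opad = 6e 73 69 5c 5c 5c.
Inner input = (K'⊕ipad) ∥ m = 04 19 03 36 36 36 ∥ 6f.
Inner hash: even-index sum = 172 mod 256 = 172; odd-index sum = 133 mod 256 = 133 → ac 85.
Outer input = (K'⊕opad) ∥ inner = 6e 73 69 5c 5c 5c ∥ ac 85.
Outer hash (tag): even-index sum = 479 mod 256 = 223; odd-index sum = 432 mod 256 = 176 → df b0.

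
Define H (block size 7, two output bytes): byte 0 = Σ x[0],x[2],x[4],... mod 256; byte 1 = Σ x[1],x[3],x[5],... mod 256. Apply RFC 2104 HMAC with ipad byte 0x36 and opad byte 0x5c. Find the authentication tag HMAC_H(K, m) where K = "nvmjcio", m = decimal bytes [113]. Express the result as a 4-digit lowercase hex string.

Key "nvmjcio" = 6e 76 6d 6a 63 69 6f is exactly B = 7 bytes: K' = 6e 76 6d 6a 63 69 6f.
K' ⊕ ipad = 58 40 5b 5c 55 5f 59.  K' ⊕ opad = 32 2a 31 36 3f 35 33.
Inner input = (K'⊕ipad) ∥ m = 58 40 5b 5c 55 5f 59 ∥ 71.
Inner hash: even-index sum = 353 mod 256 = 97; odd-index sum = 364 mod 256 = 108 → 61 6c.
Outer input = (K'⊕opad) ∥ inner = 32 2a 31 36 3f 35 33 ∥ 61 6c.
Outer hash (tag): even-index sum = 321 mod 256 = 65; odd-index sum = 246 mod 256 = 246 → 41 f6.

41f6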